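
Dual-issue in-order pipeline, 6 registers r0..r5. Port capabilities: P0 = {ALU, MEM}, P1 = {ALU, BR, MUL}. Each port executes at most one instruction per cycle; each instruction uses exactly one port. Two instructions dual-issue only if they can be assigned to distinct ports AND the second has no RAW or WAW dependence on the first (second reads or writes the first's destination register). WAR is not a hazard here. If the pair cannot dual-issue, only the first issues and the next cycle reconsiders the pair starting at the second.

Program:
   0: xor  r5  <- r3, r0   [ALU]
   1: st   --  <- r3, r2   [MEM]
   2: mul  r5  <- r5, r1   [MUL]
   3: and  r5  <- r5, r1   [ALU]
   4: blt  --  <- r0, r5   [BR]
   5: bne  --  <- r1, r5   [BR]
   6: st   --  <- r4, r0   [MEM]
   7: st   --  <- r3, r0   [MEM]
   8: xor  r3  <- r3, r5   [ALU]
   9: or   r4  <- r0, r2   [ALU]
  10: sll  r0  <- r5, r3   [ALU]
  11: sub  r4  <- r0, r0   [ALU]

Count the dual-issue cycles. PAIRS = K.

PAIRS = 4

#0 head=0: xor+st i0&i1 pair
#1 head=2: mul i2 RAW+WAW r5
#2 head=3: and i3 RAW r5
#3 head=4: blt i4 no-port BR/BR
#4 head=5: bne+st i5&i6 pair
#5 head=7: st+xor i7&i8 pair
#6 head=9: or+sll i9&i10 pair
#7 head=11: sub i11 tail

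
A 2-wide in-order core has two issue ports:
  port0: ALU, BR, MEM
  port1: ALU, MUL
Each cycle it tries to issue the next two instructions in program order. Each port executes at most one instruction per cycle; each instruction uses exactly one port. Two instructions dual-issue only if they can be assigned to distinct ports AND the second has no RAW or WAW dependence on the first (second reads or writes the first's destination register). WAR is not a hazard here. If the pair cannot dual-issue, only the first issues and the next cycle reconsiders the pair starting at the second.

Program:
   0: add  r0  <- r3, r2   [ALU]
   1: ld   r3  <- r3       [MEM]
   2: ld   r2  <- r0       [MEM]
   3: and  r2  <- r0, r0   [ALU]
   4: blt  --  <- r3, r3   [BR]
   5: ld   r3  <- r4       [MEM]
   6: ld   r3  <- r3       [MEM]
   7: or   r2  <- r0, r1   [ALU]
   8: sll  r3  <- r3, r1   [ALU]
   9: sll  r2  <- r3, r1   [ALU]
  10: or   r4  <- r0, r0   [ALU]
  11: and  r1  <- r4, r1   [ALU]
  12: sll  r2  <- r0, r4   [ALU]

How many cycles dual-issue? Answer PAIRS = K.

PAIRS = 5

#0 head=0: add.ALU+ld.MEM i0/i1 2-wide
#1 head=2: ld.MEM i2 WAW r2
#2 head=3: and.ALU+blt.BR i3/i4 2-wide
#3 head=5: ld.MEM i5 no-port MEM/MEM
#4 head=6: ld.MEM+or.ALU i6/i7 2-wide
#5 head=8: sll.ALU i8 RAW r3
#6 head=9: sll.ALU+or.ALU i9/i10 2-wide
#7 head=11: and.ALU+sll.ALU i11/i12 2-wide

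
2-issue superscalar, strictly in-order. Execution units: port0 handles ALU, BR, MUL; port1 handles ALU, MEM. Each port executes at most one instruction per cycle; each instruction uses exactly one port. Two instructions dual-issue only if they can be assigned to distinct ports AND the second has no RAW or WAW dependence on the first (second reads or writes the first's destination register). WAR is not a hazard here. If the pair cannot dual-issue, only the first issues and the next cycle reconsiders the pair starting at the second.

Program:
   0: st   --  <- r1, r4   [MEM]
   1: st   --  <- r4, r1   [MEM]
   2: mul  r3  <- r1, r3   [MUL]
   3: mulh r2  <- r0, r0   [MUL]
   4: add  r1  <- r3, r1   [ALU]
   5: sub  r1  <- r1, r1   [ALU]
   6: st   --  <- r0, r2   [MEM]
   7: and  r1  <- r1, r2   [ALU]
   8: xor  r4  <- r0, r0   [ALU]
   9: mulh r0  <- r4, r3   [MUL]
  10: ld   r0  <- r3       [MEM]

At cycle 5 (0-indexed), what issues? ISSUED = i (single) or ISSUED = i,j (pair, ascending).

#0 head=0: st.MEM i0 no-port MEM/MEM
#1 head=1: st.MEM/mul.MUL i1,i2 2-wide
#2 head=3: mulh.MUL/add.ALU i3,i4 2-wide
#3 head=5: sub.ALU/st.MEM i5,i6 2-wide
#4 head=7: and.ALU/xor.ALU i7,i8 2-wide
#5 head=9: mulh.MUL i9 WAW r0
#6 head=10: ld.MEM i10 tail

ISSUED = 9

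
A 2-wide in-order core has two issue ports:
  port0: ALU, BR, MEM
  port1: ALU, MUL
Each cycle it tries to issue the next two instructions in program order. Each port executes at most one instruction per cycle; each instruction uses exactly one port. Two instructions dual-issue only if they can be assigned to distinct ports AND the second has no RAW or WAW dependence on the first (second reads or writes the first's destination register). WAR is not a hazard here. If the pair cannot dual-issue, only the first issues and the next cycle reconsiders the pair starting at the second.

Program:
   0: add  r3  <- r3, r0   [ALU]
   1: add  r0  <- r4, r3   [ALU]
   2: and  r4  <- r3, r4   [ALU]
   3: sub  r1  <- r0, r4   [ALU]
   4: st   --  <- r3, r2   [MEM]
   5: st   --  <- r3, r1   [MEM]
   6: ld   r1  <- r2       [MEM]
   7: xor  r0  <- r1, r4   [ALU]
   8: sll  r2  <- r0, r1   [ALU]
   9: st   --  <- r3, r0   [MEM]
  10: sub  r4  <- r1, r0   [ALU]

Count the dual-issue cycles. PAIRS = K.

PAIRS = 3

#0 head=0: add i0 RAW r3
#1 head=1: add/and i1+i2 pair
#2 head=3: sub/st i3+i4 pair
#3 head=5: st i5 no-port MEM/MEM
#4 head=6: ld i6 RAW r1
#5 head=7: xor i7 RAW r0
#6 head=8: sll/st i8+i9 pair
#7 head=10: sub i10 tail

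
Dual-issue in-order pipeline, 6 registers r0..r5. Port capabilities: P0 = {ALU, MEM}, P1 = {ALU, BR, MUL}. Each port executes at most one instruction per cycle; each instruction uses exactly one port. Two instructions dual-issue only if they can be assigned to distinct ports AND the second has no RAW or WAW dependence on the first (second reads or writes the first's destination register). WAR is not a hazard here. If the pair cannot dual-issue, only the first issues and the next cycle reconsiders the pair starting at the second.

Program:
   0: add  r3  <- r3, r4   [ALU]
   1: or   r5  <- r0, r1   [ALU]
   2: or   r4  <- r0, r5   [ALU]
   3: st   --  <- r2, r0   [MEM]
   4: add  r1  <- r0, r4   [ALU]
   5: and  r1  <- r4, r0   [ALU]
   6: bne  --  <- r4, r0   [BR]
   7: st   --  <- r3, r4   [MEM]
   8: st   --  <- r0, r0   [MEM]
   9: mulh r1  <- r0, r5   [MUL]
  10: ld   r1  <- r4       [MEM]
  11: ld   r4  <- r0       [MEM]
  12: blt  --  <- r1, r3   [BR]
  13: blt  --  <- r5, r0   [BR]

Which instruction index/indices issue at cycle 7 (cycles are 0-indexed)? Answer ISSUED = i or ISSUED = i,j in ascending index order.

0. add.ALU/or.ALU @i0&i1  | dual
1. or.ALU/st.MEM @i2&i3  | dual
2. add.ALU @i4  | WAW r1
3. and.ALU/bne.BR @i5&i6  | dual
4. st.MEM @i7  | no-port MEM/MEM
5. st.MEM/mulh.MUL @i8&i9  | dual
6. ld.MEM @i10  | no-port MEM/MEM
7. ld.MEM/blt.BR @i11&i12  | dual
8. blt.BR @i13  | tail

ISSUED = 11,12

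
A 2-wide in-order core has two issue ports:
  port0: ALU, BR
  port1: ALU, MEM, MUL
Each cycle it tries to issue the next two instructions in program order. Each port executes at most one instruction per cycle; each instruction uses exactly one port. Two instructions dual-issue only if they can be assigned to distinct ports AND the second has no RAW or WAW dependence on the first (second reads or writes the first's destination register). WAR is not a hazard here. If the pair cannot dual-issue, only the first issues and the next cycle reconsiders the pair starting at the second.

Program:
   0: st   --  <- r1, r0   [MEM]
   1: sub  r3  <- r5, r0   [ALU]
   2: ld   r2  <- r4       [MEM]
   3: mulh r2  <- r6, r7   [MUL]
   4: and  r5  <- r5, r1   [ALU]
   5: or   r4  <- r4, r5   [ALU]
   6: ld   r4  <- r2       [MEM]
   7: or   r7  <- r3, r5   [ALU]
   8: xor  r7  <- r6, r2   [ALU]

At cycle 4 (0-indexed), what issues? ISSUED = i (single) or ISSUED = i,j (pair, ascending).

ISSUED = 6,7

0. st+sub @i0+i1  | pair
1. ld @i2  | no-port MEM/MUL
2. mulh+and @i3+i4  | pair
3. or @i5  | WAW r4
4. ld+or @i6+i7  | pair
5. xor @i8  | tail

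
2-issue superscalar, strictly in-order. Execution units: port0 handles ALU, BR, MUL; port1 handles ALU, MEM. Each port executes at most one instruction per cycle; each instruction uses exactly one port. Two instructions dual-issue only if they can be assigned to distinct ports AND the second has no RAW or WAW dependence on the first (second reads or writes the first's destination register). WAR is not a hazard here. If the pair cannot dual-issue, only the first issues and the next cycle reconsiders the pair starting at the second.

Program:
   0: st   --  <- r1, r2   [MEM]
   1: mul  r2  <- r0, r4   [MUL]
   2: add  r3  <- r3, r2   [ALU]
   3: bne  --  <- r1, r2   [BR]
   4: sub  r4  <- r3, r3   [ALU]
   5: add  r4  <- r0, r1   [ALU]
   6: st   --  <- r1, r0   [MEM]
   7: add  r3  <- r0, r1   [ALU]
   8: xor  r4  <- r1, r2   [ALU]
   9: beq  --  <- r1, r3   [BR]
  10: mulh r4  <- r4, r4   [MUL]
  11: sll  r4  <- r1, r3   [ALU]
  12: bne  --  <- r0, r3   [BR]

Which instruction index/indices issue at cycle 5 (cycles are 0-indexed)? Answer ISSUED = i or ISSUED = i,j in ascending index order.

ISSUED = 9

t=0 i0,i1:st;mul ; 2-wide
t=1 i2,i3:add;bne ; 2-wide
t=2 i4:sub ; WAW r4
t=3 i5,i6:add;st ; 2-wide
t=4 i7,i8:add;xor ; 2-wide
t=5 i9:beq ; no-port BR/MUL
t=6 i10:mulh ; WAW r4
t=7 i11,i12:sll;bne ; 2-wide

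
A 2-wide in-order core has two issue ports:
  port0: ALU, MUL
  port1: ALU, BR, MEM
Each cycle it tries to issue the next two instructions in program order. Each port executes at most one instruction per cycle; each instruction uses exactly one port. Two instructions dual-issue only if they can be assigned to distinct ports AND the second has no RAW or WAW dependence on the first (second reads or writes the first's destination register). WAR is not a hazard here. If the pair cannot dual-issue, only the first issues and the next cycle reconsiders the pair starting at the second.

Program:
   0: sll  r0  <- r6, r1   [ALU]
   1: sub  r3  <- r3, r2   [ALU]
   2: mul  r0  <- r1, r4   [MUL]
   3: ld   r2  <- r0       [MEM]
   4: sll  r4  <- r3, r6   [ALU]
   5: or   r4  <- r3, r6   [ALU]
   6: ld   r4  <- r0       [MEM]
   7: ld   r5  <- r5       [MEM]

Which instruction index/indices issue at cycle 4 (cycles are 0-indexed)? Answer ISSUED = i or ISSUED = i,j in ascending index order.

[0] i0&i1  sll.ALU/sub.ALU  -- 2-wide
[1] i2  mul.MUL  -- RAW r0
[2] i3&i4  ld.MEM/sll.ALU  -- 2-wide
[3] i5  or.ALU  -- WAW r4
[4] i6  ld.MEM  -- no-port MEM/MEM
[5] i7  ld.MEM  -- tail

ISSUED = 6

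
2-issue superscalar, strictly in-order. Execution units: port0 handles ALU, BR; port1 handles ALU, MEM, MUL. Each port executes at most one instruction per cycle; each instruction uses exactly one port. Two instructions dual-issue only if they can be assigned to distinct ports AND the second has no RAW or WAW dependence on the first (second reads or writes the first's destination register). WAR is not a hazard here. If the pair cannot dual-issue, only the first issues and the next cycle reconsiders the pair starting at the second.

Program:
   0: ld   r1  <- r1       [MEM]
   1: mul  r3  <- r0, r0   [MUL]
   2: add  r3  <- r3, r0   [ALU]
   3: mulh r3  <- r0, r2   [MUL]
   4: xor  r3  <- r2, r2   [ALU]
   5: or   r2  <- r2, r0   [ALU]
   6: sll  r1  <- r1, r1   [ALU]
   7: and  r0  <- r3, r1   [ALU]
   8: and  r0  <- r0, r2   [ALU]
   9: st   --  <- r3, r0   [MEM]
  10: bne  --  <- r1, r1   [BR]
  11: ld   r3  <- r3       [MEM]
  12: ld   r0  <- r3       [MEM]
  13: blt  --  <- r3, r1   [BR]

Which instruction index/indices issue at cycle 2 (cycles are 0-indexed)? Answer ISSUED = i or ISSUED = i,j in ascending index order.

t=0 i0:ld.MEM ; no-port MEM/MUL
t=1 i1:mul.MUL ; RAW+WAW r3
t=2 i2:add.ALU ; WAW r3
t=3 i3:mulh.MUL ; WAW r3
t=4 i4/i5:xor.ALU;or.ALU ; 2-wide
t=5 i6:sll.ALU ; RAW r1
t=6 i7:and.ALU ; RAW+WAW r0
t=7 i8:and.ALU ; RAW r0
t=8 i9/i10:st.MEM;bne.BR ; 2-wide
t=9 i11:ld.MEM ; no-port MEM/MEM
t=10 i12/i13:ld.MEM;blt.BR ; 2-wide

ISSUED = 2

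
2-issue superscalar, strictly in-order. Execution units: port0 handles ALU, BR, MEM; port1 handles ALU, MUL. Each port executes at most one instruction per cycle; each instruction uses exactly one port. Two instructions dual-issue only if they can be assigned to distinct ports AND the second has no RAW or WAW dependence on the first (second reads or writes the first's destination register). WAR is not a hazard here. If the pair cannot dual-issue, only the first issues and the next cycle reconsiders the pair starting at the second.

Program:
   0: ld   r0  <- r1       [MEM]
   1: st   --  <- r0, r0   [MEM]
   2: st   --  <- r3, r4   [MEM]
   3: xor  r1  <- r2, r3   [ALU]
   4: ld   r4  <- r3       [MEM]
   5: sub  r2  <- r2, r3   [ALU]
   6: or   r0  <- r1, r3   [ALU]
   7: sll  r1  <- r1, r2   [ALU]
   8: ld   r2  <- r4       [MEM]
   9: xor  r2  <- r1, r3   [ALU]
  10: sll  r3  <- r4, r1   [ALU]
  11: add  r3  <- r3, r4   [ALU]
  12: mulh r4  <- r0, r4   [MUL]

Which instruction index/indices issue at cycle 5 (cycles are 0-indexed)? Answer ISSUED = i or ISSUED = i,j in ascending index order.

c0: i0 ld  no-port MEM/MEM
c1: i1 st  no-port MEM/MEM
c2: i2+i3 st/xor  2-wide
c3: i4+i5 ld/sub  2-wide
c4: i6+i7 or/sll  2-wide
c5: i8 ld  WAW r2
c6: i9+i10 xor/sll  2-wide
c7: i11+i12 add/mulh  2-wide

ISSUED = 8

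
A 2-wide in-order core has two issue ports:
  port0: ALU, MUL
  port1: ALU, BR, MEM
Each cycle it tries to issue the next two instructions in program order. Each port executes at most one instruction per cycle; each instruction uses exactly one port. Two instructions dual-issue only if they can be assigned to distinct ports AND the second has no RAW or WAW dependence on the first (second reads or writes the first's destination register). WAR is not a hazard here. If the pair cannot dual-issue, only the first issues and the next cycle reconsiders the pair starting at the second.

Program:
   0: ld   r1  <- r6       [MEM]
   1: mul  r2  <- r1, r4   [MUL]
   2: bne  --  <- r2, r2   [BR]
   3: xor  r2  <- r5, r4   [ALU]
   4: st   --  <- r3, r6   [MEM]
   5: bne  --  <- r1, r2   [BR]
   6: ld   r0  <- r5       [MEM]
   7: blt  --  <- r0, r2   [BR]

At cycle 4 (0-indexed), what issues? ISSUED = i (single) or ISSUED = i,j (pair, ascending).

#0 head=0: ld i0 RAW r1
#1 head=1: mul i1 RAW r2
#2 head=2: bne;xor i2/i3 pair
#3 head=4: st i4 no-port MEM/BR
#4 head=5: bne i5 no-port BR/MEM
#5 head=6: ld i6 no-port MEM/BR
#6 head=7: blt i7 tail

ISSUED = 5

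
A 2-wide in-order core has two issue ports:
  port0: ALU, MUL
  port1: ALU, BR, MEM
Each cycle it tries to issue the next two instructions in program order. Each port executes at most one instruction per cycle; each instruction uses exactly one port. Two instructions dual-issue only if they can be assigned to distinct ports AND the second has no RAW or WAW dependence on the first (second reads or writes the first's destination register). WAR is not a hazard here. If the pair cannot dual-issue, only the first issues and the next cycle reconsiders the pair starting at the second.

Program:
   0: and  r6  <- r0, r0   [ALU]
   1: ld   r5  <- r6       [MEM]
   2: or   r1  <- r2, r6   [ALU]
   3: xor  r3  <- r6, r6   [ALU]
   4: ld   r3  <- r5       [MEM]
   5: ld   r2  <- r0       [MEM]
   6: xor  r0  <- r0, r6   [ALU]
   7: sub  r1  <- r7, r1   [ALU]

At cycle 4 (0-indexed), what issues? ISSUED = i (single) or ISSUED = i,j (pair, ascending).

0. and @i0  | RAW r6
1. ld;or @i1,i2  | pair
2. xor @i3  | WAW r3
3. ld @i4  | no-port MEM/MEM
4. ld;xor @i5,i6  | pair
5. sub @i7  | tail

ISSUED = 5,6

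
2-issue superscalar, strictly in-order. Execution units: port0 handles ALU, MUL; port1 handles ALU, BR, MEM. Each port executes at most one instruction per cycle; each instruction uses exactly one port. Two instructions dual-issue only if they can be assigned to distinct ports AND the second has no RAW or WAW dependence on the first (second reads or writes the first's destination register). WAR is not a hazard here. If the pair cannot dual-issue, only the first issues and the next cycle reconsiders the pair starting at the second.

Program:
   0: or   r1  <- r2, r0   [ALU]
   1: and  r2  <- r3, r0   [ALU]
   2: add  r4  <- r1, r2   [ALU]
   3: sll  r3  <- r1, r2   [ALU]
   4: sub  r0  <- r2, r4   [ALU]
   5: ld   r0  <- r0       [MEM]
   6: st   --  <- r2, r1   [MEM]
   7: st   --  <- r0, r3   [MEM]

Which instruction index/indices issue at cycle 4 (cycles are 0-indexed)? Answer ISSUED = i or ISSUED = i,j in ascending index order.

t=0 i0+i1:or+and ; dual
t=1 i2+i3:add+sll ; dual
t=2 i4:sub ; RAW+WAW r0
t=3 i5:ld ; no-port MEM/MEM
t=4 i6:st ; no-port MEM/MEM
t=5 i7:st ; tail

ISSUED = 6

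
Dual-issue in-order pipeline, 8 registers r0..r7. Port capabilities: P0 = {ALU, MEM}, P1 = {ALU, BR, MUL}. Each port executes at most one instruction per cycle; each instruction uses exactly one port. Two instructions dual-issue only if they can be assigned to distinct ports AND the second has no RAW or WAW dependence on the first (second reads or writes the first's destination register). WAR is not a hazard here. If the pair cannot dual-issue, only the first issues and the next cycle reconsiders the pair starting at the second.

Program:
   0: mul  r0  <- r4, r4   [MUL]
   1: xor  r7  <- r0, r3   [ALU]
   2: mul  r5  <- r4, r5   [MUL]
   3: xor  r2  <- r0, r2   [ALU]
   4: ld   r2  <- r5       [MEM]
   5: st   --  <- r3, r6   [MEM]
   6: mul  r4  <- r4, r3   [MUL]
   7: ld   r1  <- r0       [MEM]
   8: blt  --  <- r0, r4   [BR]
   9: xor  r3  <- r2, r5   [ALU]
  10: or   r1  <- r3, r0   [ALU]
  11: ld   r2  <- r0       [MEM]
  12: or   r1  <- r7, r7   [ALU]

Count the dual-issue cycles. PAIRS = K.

[0] i0  mul  -- RAW r0
[1] i1,i2  xor+mul  -- 2-wide
[2] i3  xor  -- WAW r2
[3] i4  ld  -- no-port MEM/MEM
[4] i5,i6  st+mul  -- 2-wide
[5] i7,i8  ld+blt  -- 2-wide
[6] i9  xor  -- RAW r3
[7] i10,i11  or+ld  -- 2-wide
[8] i12  or  -- tail

PAIRS = 4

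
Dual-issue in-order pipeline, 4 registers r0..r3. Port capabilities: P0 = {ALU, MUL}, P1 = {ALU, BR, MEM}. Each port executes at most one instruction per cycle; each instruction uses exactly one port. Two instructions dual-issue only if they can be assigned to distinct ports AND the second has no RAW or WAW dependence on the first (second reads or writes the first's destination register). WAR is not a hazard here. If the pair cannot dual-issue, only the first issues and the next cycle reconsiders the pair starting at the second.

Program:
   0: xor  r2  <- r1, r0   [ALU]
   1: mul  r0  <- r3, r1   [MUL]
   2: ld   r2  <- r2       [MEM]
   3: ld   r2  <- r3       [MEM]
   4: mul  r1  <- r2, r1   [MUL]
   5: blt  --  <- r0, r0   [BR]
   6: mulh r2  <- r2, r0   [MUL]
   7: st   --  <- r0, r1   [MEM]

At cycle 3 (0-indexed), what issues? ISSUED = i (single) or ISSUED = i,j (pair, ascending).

ISSUED = 4,5

[0] i0+i1  xor mul  -- 2-wide
[1] i2  ld  -- no-port MEM/MEM
[2] i3  ld  -- RAW r2
[3] i4+i5  mul blt  -- 2-wide
[4] i6+i7  mulh st  -- 2-wide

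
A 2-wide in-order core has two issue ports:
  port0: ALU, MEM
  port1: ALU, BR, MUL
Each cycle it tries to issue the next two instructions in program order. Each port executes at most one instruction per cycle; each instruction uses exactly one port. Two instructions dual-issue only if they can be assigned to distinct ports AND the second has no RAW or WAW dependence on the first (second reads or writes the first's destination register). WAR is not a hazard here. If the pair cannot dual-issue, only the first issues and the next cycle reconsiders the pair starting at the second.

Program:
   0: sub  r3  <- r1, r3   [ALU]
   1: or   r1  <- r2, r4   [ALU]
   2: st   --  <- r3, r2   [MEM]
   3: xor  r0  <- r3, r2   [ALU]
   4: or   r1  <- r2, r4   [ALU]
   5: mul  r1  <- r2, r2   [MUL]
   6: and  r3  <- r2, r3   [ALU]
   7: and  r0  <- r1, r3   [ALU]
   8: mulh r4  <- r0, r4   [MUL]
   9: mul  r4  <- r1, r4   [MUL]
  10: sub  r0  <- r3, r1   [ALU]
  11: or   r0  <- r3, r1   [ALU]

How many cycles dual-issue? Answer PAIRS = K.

c0: i0+i1 sub or  2-wide
c1: i2+i3 st xor  2-wide
c2: i4 or  WAW r1
c3: i5+i6 mul and  2-wide
c4: i7 and  RAW r0
c5: i8 mulh  no-port MUL/MUL
c6: i9+i10 mul sub  2-wide
c7: i11 or  tail

PAIRS = 4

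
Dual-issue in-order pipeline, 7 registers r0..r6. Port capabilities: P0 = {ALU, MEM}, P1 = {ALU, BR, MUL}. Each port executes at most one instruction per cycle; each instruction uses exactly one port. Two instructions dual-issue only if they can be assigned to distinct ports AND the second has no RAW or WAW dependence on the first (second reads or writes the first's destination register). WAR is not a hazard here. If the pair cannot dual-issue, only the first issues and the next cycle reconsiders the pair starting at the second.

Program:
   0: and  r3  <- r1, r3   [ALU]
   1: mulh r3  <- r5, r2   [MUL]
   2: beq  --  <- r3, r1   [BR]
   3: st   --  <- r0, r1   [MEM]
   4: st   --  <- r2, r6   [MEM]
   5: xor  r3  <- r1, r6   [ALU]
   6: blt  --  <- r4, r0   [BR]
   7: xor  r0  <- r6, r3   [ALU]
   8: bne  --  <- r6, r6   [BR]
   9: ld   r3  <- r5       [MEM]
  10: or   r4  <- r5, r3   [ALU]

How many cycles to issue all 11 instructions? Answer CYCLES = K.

c0: i0 and.ALU  WAW r3
c1: i1 mulh.MUL  no-port MUL/BR
c2: i2,i3 beq.BR st.MEM  2-wide
c3: i4,i5 st.MEM xor.ALU  2-wide
c4: i6,i7 blt.BR xor.ALU  2-wide
c5: i8,i9 bne.BR ld.MEM  2-wide
c6: i10 or.ALU  tail

CYCLES = 7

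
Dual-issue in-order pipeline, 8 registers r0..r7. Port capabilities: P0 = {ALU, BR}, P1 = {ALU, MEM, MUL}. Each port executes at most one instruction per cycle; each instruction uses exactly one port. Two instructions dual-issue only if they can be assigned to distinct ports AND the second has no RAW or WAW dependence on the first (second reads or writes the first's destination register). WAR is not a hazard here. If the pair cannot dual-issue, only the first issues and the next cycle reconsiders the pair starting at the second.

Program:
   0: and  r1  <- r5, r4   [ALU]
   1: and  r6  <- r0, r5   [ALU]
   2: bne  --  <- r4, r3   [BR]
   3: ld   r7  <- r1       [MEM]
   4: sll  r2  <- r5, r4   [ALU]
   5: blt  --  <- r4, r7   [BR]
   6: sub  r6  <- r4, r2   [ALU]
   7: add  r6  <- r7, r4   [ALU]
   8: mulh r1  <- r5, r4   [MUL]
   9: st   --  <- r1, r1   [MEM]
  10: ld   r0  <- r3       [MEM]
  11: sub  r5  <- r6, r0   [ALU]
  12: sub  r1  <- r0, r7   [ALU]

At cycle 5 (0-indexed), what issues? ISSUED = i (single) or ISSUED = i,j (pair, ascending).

c0: i0+i1 and;and  2-wide
c1: i2+i3 bne;ld  2-wide
c2: i4+i5 sll;blt  2-wide
c3: i6 sub  WAW r6
c4: i7+i8 add;mulh  2-wide
c5: i9 st  no-port MEM/MEM
c6: i10 ld  RAW r0
c7: i11+i12 sub;sub  2-wide

ISSUED = 9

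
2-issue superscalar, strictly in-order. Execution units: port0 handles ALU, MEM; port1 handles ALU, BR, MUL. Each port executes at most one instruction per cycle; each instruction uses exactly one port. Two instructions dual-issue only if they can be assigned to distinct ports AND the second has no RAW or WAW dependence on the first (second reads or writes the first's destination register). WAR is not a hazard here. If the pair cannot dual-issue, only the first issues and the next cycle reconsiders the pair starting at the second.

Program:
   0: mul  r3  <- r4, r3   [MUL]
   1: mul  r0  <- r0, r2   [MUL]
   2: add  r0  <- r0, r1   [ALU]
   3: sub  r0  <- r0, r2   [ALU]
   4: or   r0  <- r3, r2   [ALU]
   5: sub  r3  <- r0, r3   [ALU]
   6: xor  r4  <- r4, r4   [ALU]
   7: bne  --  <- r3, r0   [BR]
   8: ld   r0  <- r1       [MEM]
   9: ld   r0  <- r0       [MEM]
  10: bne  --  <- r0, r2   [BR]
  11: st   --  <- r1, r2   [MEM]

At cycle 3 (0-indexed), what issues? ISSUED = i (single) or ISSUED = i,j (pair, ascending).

[0] i0  mul.MUL  -- no-port MUL/MUL
[1] i1  mul.MUL  -- RAW+WAW r0
[2] i2  add.ALU  -- RAW+WAW r0
[3] i3  sub.ALU  -- WAW r0
[4] i4  or.ALU  -- RAW r0
[5] i5,i6  sub.ALU+xor.ALU  -- dual
[6] i7,i8  bne.BR+ld.MEM  -- dual
[7] i9  ld.MEM  -- RAW r0
[8] i10,i11  bne.BR+st.MEM  -- dual

ISSUED = 3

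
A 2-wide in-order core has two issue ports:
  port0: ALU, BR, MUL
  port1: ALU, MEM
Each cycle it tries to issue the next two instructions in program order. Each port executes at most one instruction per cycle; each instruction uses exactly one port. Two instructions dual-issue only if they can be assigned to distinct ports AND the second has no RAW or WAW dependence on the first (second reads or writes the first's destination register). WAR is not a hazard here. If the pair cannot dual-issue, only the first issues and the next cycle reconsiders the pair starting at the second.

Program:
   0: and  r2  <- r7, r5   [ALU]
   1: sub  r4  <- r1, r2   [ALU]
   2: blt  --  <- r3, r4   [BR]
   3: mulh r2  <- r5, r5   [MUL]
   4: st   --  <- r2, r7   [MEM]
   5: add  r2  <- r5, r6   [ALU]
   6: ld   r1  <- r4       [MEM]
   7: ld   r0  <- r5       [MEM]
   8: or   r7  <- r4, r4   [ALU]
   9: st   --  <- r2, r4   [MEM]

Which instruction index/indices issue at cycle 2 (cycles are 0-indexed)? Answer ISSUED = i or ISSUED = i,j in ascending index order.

ISSUED = 2

#0 head=0: and i0 RAW r2
#1 head=1: sub i1 RAW r4
#2 head=2: blt i2 no-port BR/MUL
#3 head=3: mulh i3 RAW r2
#4 head=4: st+add i4/i5 2-wide
#5 head=6: ld i6 no-port MEM/MEM
#6 head=7: ld+or i7/i8 2-wide
#7 head=9: st i9 tail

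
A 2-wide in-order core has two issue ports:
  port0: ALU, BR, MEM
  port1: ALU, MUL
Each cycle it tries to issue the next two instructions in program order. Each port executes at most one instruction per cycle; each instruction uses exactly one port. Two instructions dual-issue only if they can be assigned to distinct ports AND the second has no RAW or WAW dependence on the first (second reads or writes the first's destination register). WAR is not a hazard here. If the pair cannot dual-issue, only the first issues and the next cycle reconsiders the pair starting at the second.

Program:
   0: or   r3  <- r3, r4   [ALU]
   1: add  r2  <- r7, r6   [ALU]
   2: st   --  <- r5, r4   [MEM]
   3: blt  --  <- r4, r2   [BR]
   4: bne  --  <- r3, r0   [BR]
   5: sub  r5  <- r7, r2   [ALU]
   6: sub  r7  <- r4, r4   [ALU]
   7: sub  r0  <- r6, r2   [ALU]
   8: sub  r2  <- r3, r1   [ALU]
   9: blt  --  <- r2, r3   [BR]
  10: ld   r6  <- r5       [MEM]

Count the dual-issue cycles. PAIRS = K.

PAIRS = 3

  cy0 -> i0&i1 (or;add) 2-wide
  cy1 -> i2 (st) no-port MEM/BR
  cy2 -> i3 (blt) no-port BR/BR
  cy3 -> i4&i5 (bne;sub) 2-wide
  cy4 -> i6&i7 (sub;sub) 2-wide
  cy5 -> i8 (sub) RAW r2
  cy6 -> i9 (blt) no-port BR/MEM
  cy7 -> i10 (ld) tail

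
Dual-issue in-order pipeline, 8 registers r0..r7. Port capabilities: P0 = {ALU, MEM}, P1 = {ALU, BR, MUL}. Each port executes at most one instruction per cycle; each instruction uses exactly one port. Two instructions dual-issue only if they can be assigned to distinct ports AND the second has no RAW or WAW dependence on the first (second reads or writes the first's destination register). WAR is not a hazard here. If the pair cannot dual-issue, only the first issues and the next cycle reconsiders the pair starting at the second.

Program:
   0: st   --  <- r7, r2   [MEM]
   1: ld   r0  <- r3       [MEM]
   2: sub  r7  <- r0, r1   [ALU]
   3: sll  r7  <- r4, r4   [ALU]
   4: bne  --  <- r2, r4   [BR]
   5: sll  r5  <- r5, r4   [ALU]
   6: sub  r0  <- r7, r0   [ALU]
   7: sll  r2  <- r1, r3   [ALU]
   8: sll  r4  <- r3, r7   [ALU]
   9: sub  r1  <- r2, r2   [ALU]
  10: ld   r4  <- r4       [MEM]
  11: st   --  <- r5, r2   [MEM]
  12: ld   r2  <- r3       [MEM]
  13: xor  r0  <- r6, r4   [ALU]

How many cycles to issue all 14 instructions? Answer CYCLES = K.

[0] i0  st  -- no-port MEM/MEM
[1] i1  ld  -- RAW r0
[2] i2  sub  -- WAW r7
[3] i3+i4  sll;bne  -- pair
[4] i5+i6  sll;sub  -- pair
[5] i7+i8  sll;sll  -- pair
[6] i9+i10  sub;ld  -- pair
[7] i11  st  -- no-port MEM/MEM
[8] i12+i13  ld;xor  -- pair

CYCLES = 9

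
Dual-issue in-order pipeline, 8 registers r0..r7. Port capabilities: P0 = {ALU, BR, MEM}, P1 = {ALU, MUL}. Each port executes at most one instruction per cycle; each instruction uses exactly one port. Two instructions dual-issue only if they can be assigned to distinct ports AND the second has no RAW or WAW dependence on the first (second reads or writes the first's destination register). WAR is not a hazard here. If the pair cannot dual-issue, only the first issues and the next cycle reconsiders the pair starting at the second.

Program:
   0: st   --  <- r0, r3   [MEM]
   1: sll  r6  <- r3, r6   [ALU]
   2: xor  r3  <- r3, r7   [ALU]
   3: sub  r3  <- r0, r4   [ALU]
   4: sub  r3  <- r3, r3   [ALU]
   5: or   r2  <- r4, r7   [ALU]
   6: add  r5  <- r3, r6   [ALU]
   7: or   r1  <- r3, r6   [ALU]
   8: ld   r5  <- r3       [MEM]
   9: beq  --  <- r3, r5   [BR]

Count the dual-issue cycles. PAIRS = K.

PAIRS = 3

c0: i0,i1 st.MEM/sll.ALU  2-wide
c1: i2 xor.ALU  WAW r3
c2: i3 sub.ALU  RAW+WAW r3
c3: i4,i5 sub.ALU/or.ALU  2-wide
c4: i6,i7 add.ALU/or.ALU  2-wide
c5: i8 ld.MEM  no-port MEM/BR
c6: i9 beq.BR  tail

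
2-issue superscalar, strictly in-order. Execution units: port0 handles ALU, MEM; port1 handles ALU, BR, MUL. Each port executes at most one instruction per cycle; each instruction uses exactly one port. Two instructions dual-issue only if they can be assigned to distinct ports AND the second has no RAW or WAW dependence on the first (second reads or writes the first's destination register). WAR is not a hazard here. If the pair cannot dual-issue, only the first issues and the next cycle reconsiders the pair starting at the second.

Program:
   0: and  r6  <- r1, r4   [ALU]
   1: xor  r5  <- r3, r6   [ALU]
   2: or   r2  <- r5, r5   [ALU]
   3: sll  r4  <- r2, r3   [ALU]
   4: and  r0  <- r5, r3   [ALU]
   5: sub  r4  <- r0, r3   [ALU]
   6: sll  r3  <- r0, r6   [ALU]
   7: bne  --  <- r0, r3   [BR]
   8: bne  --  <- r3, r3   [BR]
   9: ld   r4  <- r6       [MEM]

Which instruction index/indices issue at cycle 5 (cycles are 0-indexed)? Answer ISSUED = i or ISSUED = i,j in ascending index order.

ISSUED = 7

0. and @i0  | RAW r6
1. xor @i1  | RAW r5
2. or @i2  | RAW r2
3. sll/and @i3&i4  | dual
4. sub/sll @i5&i6  | dual
5. bne @i7  | no-port BR/BR
6. bne/ld @i8&i9  | dual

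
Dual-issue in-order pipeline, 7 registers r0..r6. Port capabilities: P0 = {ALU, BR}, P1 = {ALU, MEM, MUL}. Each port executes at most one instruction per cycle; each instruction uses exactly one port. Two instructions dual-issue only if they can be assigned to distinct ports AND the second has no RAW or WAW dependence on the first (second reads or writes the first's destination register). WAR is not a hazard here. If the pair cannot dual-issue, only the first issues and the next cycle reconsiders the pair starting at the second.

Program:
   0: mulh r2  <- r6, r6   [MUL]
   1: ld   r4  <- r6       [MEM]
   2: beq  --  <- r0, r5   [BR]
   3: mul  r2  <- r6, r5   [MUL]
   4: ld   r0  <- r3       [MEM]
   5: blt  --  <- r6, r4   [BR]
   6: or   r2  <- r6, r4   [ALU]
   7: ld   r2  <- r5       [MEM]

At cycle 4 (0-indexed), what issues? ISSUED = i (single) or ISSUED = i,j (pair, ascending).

#0 head=0: mulh.MUL i0 no-port MUL/MEM
#1 head=1: ld.MEM+beq.BR i1+i2 pair
#2 head=3: mul.MUL i3 no-port MUL/MEM
#3 head=4: ld.MEM+blt.BR i4+i5 pair
#4 head=6: or.ALU i6 WAW r2
#5 head=7: ld.MEM i7 tail

ISSUED = 6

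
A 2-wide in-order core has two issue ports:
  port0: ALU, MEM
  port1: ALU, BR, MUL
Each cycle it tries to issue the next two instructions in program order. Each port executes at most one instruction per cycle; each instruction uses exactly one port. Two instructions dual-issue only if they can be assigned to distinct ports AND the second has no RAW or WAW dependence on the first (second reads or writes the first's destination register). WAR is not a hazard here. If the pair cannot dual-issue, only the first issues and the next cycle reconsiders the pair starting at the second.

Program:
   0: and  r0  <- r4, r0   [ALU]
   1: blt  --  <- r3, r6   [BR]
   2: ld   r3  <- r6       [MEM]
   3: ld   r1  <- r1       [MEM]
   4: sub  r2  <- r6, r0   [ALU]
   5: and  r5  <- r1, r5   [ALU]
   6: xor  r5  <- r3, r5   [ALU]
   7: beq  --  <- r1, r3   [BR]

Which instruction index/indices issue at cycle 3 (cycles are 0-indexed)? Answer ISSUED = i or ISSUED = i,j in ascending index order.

t=0 i0,i1:and+blt ; 2-wide
t=1 i2:ld ; no-port MEM/MEM
t=2 i3,i4:ld+sub ; 2-wide
t=3 i5:and ; RAW+WAW r5
t=4 i6,i7:xor+beq ; 2-wide

ISSUED = 5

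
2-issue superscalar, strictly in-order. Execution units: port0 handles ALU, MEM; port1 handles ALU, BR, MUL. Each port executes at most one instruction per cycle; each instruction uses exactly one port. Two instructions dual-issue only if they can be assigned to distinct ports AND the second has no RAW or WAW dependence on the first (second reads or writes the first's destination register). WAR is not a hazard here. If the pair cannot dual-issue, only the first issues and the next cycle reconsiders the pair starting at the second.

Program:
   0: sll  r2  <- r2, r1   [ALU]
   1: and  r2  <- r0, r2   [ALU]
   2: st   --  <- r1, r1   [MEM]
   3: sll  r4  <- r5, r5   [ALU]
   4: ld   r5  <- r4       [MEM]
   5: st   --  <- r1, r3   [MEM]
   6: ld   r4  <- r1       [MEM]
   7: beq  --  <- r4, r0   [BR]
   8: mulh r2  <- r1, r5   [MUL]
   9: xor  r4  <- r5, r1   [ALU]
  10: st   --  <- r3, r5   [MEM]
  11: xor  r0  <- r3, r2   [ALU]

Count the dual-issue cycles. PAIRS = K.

PAIRS = 3

c0: i0 sll.ALU  RAW+WAW r2
c1: i1/i2 and.ALU+st.MEM  2-wide
c2: i3 sll.ALU  RAW r4
c3: i4 ld.MEM  no-port MEM/MEM
c4: i5 st.MEM  no-port MEM/MEM
c5: i6 ld.MEM  RAW r4
c6: i7 beq.BR  no-port BR/MUL
c7: i8/i9 mulh.MUL+xor.ALU  2-wide
c8: i10/i11 st.MEM+xor.ALU  2-wide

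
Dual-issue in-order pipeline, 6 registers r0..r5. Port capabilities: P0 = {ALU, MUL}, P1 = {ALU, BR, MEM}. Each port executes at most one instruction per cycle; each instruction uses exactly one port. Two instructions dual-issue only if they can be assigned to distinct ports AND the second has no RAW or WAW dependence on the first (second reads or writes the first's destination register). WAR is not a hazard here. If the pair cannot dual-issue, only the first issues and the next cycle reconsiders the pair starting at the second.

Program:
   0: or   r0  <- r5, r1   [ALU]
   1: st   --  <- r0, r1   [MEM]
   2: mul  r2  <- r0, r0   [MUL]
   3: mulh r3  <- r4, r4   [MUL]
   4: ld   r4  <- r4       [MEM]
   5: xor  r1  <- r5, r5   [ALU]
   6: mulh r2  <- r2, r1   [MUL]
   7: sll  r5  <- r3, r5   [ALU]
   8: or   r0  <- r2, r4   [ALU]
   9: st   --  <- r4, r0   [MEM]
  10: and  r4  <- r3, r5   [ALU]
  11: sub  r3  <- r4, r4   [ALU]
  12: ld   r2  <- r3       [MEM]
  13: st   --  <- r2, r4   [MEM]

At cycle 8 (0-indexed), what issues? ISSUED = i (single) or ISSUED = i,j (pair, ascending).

ISSUED = 12

#0 head=0: or.ALU i0 RAW r0
#1 head=1: st.MEM/mul.MUL i1&i2 pair
#2 head=3: mulh.MUL/ld.MEM i3&i4 pair
#3 head=5: xor.ALU i5 RAW r1
#4 head=6: mulh.MUL/sll.ALU i6&i7 pair
#5 head=8: or.ALU i8 RAW r0
#6 head=9: st.MEM/and.ALU i9&i10 pair
#7 head=11: sub.ALU i11 RAW r3
#8 head=12: ld.MEM i12 no-port MEM/MEM
#9 head=13: st.MEM i13 tail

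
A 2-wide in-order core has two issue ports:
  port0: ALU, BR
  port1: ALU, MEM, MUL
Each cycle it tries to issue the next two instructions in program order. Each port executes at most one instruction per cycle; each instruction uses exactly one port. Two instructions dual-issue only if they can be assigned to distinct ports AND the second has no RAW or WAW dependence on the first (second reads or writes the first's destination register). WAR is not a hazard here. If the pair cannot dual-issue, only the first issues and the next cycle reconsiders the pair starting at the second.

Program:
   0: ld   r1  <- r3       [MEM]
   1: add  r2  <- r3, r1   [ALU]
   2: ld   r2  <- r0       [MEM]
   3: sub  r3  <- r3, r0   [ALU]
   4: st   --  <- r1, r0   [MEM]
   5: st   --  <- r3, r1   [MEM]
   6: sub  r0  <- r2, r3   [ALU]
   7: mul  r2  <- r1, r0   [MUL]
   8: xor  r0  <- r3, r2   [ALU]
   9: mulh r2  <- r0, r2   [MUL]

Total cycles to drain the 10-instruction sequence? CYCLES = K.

c0: i0 ld.MEM  RAW r1
c1: i1 add.ALU  WAW r2
c2: i2,i3 ld.MEM/sub.ALU  pair
c3: i4 st.MEM  no-port MEM/MEM
c4: i5,i6 st.MEM/sub.ALU  pair
c5: i7 mul.MUL  RAW r2
c6: i8 xor.ALU  RAW r0
c7: i9 mulh.MUL  tail

CYCLES = 8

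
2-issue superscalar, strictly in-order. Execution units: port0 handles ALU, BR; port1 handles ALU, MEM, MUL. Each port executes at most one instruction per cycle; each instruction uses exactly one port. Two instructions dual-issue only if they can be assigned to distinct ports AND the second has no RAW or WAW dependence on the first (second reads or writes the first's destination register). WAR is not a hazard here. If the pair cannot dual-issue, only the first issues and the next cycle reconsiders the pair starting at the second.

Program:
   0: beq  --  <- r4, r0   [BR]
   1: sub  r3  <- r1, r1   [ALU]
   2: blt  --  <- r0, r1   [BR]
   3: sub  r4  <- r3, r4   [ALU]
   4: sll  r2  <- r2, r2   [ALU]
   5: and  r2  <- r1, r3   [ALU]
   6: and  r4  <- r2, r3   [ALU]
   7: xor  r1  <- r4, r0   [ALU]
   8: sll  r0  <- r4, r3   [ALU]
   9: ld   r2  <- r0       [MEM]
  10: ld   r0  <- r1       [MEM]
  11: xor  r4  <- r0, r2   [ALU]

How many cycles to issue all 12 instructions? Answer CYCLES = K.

CYCLES = 9

[0] i0&i1  beq;sub  -- pair
[1] i2&i3  blt;sub  -- pair
[2] i4  sll  -- WAW r2
[3] i5  and  -- RAW r2
[4] i6  and  -- RAW r4
[5] i7&i8  xor;sll  -- pair
[6] i9  ld  -- no-port MEM/MEM
[7] i10  ld  -- RAW r0
[8] i11  xor  -- tail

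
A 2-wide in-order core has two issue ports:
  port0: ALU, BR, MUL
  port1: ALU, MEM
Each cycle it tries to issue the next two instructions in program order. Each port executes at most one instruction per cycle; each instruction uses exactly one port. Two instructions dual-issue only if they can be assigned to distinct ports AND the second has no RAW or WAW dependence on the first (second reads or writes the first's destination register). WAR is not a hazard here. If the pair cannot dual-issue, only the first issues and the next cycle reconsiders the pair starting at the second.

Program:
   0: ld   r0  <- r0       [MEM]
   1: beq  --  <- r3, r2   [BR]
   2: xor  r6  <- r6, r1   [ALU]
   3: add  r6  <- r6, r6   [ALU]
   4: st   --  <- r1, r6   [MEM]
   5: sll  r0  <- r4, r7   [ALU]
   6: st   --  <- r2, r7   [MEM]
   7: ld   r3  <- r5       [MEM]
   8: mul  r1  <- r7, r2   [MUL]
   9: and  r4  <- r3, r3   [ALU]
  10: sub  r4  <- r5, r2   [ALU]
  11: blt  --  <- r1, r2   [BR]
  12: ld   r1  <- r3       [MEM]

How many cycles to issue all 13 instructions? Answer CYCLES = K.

c0: i0/i1 ld beq  pair
c1: i2 xor  RAW+WAW r6
c2: i3 add  RAW r6
c3: i4/i5 st sll  pair
c4: i6 st  no-port MEM/MEM
c5: i7/i8 ld mul  pair
c6: i9 and  WAW r4
c7: i10/i11 sub blt  pair
c8: i12 ld  tail

CYCLES = 9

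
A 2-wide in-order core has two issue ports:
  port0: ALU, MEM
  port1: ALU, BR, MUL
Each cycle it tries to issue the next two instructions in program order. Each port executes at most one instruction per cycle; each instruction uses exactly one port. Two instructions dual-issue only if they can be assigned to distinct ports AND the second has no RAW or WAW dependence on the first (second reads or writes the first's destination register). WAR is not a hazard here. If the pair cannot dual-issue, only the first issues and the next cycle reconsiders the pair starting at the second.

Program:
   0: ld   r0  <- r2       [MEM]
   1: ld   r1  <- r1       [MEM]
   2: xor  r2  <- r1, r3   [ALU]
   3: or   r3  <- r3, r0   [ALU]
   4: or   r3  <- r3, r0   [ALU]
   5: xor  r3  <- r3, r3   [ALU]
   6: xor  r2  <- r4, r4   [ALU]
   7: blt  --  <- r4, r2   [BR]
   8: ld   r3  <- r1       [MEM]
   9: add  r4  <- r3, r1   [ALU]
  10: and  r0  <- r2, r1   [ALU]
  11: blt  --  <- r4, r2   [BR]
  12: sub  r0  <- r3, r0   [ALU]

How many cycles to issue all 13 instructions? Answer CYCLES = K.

c0: i0 ld.MEM  no-port MEM/MEM
c1: i1 ld.MEM  RAW r1
c2: i2&i3 xor.ALU+or.ALU  dual
c3: i4 or.ALU  RAW+WAW r3
c4: i5&i6 xor.ALU+xor.ALU  dual
c5: i7&i8 blt.BR+ld.MEM  dual
c6: i9&i10 add.ALU+and.ALU  dual
c7: i11&i12 blt.BR+sub.ALU  dual

CYCLES = 8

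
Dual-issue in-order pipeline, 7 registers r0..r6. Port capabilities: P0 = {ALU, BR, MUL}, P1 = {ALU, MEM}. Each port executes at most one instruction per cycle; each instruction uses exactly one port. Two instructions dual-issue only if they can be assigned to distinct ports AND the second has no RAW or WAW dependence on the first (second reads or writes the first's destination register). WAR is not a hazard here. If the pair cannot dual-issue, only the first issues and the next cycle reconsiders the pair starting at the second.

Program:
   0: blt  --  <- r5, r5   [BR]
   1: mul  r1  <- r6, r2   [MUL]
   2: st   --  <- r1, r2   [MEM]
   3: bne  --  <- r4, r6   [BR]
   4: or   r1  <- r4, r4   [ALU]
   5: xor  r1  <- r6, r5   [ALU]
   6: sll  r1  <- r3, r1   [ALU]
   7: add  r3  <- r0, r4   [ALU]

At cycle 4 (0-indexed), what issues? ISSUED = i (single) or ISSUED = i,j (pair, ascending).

0. blt @i0  | no-port BR/MUL
1. mul @i1  | RAW r1
2. st bne @i2&i3  | dual
3. or @i4  | WAW r1
4. xor @i5  | RAW+WAW r1
5. sll add @i6&i7  | dual

ISSUED = 5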